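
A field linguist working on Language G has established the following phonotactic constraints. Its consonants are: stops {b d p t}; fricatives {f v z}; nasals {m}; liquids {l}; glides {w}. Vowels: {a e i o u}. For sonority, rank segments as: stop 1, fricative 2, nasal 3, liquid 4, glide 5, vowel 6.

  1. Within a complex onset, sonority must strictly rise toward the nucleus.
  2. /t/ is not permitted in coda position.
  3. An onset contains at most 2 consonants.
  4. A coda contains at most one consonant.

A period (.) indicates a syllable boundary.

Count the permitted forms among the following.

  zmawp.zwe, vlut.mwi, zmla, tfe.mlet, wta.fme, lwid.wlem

zmawp.zwe — violates constraint 4: syllable 1 coda /wp/ has 2 consonants (> 1) → not permitted
vlut.mwi — violates constraint 2: syllable 1 coda contains /t/ → not permitted
zmla — violates constraint 3: syllable 1 onset /zml/ has 3 consonants (> 2) → not permitted
tfe.mlet — violates constraint 2: syllable 2 coda contains /t/ → not permitted
wta.fme — violates constraint 1: syllable 1 onset /wt/: /w/ (glide, 5) → /t/ (stop, 1) does not rise → not permitted
lwid.wlem — violates constraint 1: syllable 2 onset /wl/: /w/ (glide, 5) → /l/ (liquid, 4) does not rise → not permitted
No form is permitted → 0.

0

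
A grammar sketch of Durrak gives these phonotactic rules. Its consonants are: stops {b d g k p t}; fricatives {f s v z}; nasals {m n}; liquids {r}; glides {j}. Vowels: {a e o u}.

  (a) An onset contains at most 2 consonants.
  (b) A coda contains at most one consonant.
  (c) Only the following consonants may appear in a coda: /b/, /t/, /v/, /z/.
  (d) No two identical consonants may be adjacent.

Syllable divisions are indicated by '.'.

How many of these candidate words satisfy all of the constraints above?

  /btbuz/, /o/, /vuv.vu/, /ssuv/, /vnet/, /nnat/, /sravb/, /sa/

/btbuz/ — violates constraint (a): syllable 1 onset /btb/ has 3 consonants (> 2) → phonotactically illegal
/o/ — σ1 onset /∅/, coda /∅/ ok → phonotactically legal
/vuv.vu/ — violates constraint (d): adjacent identical consonants /vv/ → phonotactically illegal
/ssuv/ — violates constraint (d): adjacent identical consonants /ss/ → phonotactically illegal
/vnet/ — σ1 onset /vn/ (2C), coda /t/ ok → phonotactically legal
/nnat/ — violates constraint (d): adjacent identical consonants /nn/ → phonotactically illegal
/sravb/ — violates constraint (b): syllable 1 coda /vb/ has 2 consonants (> 1) → phonotactically illegal
/sa/ — σ1 onset /s/, coda /∅/ ok → phonotactically legal
Phonotactically legal: /o/, /vnet/, /sa/ → 3.

3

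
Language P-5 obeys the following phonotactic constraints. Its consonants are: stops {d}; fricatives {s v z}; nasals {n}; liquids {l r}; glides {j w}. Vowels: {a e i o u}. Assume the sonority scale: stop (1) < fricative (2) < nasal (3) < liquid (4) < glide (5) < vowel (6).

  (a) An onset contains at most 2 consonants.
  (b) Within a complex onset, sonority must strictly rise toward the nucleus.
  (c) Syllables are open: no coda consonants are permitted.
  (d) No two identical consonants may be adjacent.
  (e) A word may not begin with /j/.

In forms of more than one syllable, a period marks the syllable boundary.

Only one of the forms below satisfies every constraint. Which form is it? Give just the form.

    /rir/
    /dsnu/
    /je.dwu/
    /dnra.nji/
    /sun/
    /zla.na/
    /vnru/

/zla.na/

/rir/ — violates constraint (c): syllable 1 coda /r/ has 1 consonant (> 0) → illicit
/dsnu/ — violates constraint (a): syllable 1 onset /dsn/ has 3 consonants (> 2) → illicit
/je.dwu/ — violates constraint (e): word begins with /j/ → illicit
/dnra.nji/ — violates constraint (a): syllable 1 onset /dnr/ has 3 consonants (> 2) → illicit
/sun/ — violates constraint (c): syllable 1 coda /n/ has 1 consonant (> 0) → illicit
/zla.na/ — σ1 onset /zl/ (2→4 rises), coda /∅/ ok; σ2 onset /n/, coda /∅/ ok → licit
/vnru/ — violates constraint (a): syllable 1 onset /vnr/ has 3 consonants (> 2) → illicit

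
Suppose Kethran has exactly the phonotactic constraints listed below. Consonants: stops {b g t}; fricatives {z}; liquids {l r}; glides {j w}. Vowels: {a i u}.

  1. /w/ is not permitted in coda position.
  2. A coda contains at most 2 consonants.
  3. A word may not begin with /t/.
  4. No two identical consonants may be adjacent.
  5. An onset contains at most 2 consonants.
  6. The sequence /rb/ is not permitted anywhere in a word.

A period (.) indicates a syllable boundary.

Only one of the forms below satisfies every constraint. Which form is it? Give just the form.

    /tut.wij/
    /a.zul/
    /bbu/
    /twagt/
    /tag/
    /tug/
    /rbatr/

/tut.wij/ — violates constraint 3: word begins with /t/ → phonotactically illegal
/a.zul/ — σ1 onset /∅/, coda /∅/ ok; σ2 onset /z/, coda /l/ ok → phonotactically legal
/bbu/ — violates constraint 4: adjacent identical consonants /bb/ → phonotactically illegal
/twagt/ — violates constraint 3: word begins with /t/ → phonotactically illegal
/tag/ — violates constraint 3: word begins with /t/ → phonotactically illegal
/tug/ — violates constraint 3: word begins with /t/ → phonotactically illegal
/rbatr/ — violates constraint 6: contains banned sequence /rb/ → phonotactically illegal

/a.zul/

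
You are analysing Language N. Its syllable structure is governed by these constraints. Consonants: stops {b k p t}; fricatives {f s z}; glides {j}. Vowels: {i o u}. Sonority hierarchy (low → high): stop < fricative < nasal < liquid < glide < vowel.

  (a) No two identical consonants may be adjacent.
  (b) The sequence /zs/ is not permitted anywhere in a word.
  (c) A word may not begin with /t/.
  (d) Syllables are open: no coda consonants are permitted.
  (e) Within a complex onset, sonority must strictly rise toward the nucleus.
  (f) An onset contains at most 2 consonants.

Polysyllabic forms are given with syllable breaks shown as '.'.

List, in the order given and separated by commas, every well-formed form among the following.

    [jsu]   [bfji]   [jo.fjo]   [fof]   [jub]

[jsu] — violates constraint (e): syllable 1 onset /js/: /j/ (glide, 5) → /s/ (fricative, 2) does not rise → ill-formed
[bfji] — violates constraint (f): syllable 1 onset /bfj/ has 3 consonants (> 2) → ill-formed
[jo.fjo] — σ1 onset /j/, coda /∅/ ok; σ2 onset /fj/ (2→5 rises), coda /∅/ ok → well-formed
[fof] — violates constraint (d): syllable 1 coda /f/ has 1 consonant (> 0) → ill-formed
[jub] — violates constraint (d): syllable 1 coda /b/ has 1 consonant (> 0) → ill-formed

[jo.fjo]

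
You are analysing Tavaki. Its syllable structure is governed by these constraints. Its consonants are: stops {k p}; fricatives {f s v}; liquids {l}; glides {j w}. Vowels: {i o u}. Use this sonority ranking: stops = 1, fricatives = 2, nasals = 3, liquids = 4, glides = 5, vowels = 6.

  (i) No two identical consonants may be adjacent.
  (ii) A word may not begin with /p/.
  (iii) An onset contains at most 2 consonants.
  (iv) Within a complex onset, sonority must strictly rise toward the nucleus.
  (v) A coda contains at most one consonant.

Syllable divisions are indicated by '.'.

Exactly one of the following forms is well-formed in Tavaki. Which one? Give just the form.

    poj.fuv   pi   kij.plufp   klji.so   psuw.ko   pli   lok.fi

poj.fuv — violates constraint (ii): word begins with /p/ → ill-formed
pi — violates constraint (ii): word begins with /p/ → ill-formed
kij.plufp — violates constraint (v): syllable 2 coda /fp/ has 2 consonants (> 1) → ill-formed
klji.so — violates constraint (iii): syllable 1 onset /klj/ has 3 consonants (> 2) → ill-formed
psuw.ko — violates constraint (ii): word begins with /p/ → ill-formed
pli — violates constraint (ii): word begins with /p/ → ill-formed
lok.fi — σ1 onset /l/, coda /k/ ok; σ2 onset /f/, coda /∅/ ok → well-formed

lok.fi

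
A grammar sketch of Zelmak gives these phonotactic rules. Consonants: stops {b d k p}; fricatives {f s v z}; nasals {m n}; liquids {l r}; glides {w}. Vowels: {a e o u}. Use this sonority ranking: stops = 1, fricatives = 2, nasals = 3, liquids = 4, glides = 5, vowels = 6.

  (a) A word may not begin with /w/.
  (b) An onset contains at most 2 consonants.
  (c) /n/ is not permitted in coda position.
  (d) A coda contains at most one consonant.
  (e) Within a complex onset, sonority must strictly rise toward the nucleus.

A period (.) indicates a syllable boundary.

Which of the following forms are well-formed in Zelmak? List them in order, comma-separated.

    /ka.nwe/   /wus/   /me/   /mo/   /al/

/ka.nwe/, /me/, /mo/, /al/

/ka.nwe/ — σ1 onset /k/, coda /∅/ ok; σ2 onset /nw/ (3→5 rises), coda /∅/ ok → well-formed
/wus/ — violates constraint (a): word begins with /w/ → ill-formed
/me/ — σ1 onset /m/, coda /∅/ ok → well-formed
/mo/ — σ1 onset /m/, coda /∅/ ok → well-formed
/al/ — σ1 onset /∅/, coda /l/ ok → well-formed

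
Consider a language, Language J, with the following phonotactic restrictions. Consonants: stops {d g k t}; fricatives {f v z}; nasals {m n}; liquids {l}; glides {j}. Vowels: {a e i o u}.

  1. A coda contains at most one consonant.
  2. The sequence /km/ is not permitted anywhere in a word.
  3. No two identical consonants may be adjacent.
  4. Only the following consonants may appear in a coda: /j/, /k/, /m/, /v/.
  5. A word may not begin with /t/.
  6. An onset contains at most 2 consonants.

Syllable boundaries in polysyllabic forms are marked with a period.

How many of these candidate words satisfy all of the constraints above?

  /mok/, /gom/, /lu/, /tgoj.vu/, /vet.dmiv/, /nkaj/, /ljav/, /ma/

/mok/ — σ1 onset /m/, coda /k/ ok → phonotactically legal
/gom/ — σ1 onset /g/, coda /m/ ok → phonotactically legal
/lu/ — σ1 onset /l/, coda /∅/ ok → phonotactically legal
/tgoj.vu/ — violates constraint 5: word begins with /t/ → phonotactically illegal
/vet.dmiv/ — violates constraint 4: syllable 1 coda contains /t/, which is not a licensed coda consonant → phonotactically illegal
/nkaj/ — σ1 onset /nk/ (2C), coda /j/ ok → phonotactically legal
/ljav/ — σ1 onset /lj/ (2C), coda /v/ ok → phonotactically legal
/ma/ — σ1 onset /m/, coda /∅/ ok → phonotactically legal
Phonotactically legal: /mok/, /gom/, /lu/, /nkaj/, /ljav/, /ma/ → 6.

6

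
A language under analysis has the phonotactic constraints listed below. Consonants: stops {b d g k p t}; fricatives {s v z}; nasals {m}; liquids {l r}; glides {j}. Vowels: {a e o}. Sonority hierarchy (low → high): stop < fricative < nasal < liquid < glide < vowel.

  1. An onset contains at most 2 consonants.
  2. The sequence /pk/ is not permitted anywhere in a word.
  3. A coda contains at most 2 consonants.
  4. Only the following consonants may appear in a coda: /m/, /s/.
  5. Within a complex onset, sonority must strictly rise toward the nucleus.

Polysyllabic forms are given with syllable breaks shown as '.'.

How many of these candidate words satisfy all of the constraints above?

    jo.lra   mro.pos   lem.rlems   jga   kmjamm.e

1

jo.lra — violates constraint 5: syllable 2 onset /lr/: /l/ (liquid, 4) → /r/ (liquid, 4) does not rise → phonotactically illegal
mro.pos — σ1 onset /mr/ (3→4 rises), coda /∅/ ok; σ2 onset /p/, coda /s/ ok → phonotactically legal
lem.rlems — violates constraint 5: syllable 2 onset /rl/: /r/ (liquid, 4) → /l/ (liquid, 4) does not rise → phonotactically illegal
jga — violates constraint 5: syllable 1 onset /jg/: /j/ (glide, 5) → /g/ (stop, 1) does not rise → phonotactically illegal
kmjamm.e — violates constraint 1: syllable 1 onset /kmj/ has 3 consonants (> 2) → phonotactically illegal
Phonotactically legal: mro.pos → 1.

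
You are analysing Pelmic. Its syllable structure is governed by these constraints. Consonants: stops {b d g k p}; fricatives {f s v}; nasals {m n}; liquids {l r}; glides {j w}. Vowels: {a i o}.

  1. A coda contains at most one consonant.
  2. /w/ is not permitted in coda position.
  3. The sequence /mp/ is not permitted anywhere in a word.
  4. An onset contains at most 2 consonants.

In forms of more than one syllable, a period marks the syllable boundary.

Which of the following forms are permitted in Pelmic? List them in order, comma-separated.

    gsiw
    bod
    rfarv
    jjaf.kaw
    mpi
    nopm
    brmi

gsiw — violates constraint 2: syllable 1 coda contains /w/ → not permitted
bod — σ1 onset /b/, coda /d/ ok → permitted
rfarv — violates constraint 1: syllable 1 coda /rv/ has 2 consonants (> 1) → not permitted
jjaf.kaw — violates constraint 2: syllable 2 coda contains /w/ → not permitted
mpi — violates constraint 3: contains banned sequence /mp/ → not permitted
nopm — violates constraint 1: syllable 1 coda /pm/ has 2 consonants (> 1) → not permitted
brmi — violates constraint 4: syllable 1 onset /brm/ has 3 consonants (> 2) → not permitted

bod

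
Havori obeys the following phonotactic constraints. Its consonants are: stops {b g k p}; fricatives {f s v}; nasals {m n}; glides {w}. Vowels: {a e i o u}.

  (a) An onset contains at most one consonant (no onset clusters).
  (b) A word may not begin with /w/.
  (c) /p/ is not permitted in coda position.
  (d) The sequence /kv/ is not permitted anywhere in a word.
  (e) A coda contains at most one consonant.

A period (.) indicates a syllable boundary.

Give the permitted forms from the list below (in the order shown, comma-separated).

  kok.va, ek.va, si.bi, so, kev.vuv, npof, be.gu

kok.va — violates constraint (d): contains banned sequence /kv/ → not permitted
ek.va — violates constraint (d): contains banned sequence /kv/ → not permitted
si.bi — σ1 onset /s/, coda /∅/ ok; σ2 onset /b/, coda /∅/ ok → permitted
so — σ1 onset /s/, coda /∅/ ok → permitted
kev.vuv — σ1 onset /k/, coda /v/ ok; σ2 onset /v/, coda /v/ ok → permitted
npof — violates constraint (a): syllable 1 onset /np/ has 2 consonants (> 1) → not permitted
be.gu — σ1 onset /b/, coda /∅/ ok; σ2 onset /g/, coda /∅/ ok → permitted

si.bi, so, kev.vuv, be.gu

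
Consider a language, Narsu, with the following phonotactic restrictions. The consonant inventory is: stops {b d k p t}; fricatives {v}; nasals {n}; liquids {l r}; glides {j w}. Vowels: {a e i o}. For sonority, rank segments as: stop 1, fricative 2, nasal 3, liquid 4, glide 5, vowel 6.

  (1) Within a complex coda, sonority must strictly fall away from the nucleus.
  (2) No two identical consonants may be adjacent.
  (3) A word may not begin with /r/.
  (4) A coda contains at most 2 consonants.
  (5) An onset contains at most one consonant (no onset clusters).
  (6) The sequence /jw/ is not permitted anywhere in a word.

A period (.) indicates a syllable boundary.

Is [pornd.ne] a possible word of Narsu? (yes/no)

no

[pornd.ne] — violates constraint 4: syllable 1 coda /rnd/ has 3 consonants (> 2) → ill-formed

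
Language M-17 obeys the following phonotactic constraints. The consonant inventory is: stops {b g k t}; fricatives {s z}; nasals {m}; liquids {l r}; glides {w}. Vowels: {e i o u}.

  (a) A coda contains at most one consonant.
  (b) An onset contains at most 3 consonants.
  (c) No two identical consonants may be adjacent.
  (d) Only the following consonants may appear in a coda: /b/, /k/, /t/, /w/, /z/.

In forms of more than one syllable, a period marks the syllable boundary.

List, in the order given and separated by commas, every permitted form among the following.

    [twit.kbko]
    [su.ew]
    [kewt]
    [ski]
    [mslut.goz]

[twit.kbko] — σ1 onset /tw/ (2C), coda /t/ ok; σ2 onset /kbk/ (3C), coda /∅/ ok → permitted
[su.ew] — σ1 onset /s/, coda /∅/ ok; σ2 onset /∅/, coda /w/ ok → permitted
[kewt] — violates constraint (a): syllable 1 coda /wt/ has 2 consonants (> 1) → not permitted
[ski] — σ1 onset /sk/ (2C), coda /∅/ ok → permitted
[mslut.goz] — σ1 onset /msl/ (3C), coda /t/ ok; σ2 onset /g/, coda /z/ ok → permitted

[twit.kbko], [su.ew], [ski], [mslut.goz]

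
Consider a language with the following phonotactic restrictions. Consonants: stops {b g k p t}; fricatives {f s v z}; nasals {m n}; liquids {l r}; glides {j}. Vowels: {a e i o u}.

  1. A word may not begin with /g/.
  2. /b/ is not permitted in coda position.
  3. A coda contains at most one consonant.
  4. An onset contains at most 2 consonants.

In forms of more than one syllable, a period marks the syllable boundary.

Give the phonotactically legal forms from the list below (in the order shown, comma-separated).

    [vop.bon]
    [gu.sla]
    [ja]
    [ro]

[vop.bon] — σ1 onset /v/, coda /p/ ok; σ2 onset /b/, coda /n/ ok → phonotactically legal
[gu.sla] — violates constraint 1: word begins with /g/ → phonotactically illegal
[ja] — σ1 onset /j/, coda /∅/ ok → phonotactically legal
[ro] — σ1 onset /r/, coda /∅/ ok → phonotactically legal

[vop.bon], [ja], [ro]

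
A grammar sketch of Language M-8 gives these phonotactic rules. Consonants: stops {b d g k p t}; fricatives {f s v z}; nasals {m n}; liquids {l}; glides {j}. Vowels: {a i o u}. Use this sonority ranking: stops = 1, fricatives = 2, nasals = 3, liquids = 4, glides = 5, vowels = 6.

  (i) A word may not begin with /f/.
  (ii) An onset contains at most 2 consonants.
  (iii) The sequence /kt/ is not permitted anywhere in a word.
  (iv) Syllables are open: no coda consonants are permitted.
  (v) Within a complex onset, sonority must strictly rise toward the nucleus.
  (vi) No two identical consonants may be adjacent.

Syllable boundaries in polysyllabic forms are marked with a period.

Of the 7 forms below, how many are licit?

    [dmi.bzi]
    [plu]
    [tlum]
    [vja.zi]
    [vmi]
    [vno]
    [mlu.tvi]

6

[dmi.bzi] — σ1 onset /dm/ (1→3 rises), coda /∅/ ok; σ2 onset /bz/ (1→2 rises), coda /∅/ ok → licit
[plu] — σ1 onset /pl/ (1→4 rises), coda /∅/ ok → licit
[tlum] — violates constraint (iv): syllable 1 coda /m/ has 1 consonant (> 0) → illicit
[vja.zi] — σ1 onset /vj/ (2→5 rises), coda /∅/ ok; σ2 onset /z/, coda /∅/ ok → licit
[vmi] — σ1 onset /vm/ (2→3 rises), coda /∅/ ok → licit
[vno] — σ1 onset /vn/ (2→3 rises), coda /∅/ ok → licit
[mlu.tvi] — σ1 onset /ml/ (3→4 rises), coda /∅/ ok; σ2 onset /tv/ (1→2 rises), coda /∅/ ok → licit
Licit: [dmi.bzi], [plu], [vja.zi], [vmi], [vno], [mlu.tvi] → 6.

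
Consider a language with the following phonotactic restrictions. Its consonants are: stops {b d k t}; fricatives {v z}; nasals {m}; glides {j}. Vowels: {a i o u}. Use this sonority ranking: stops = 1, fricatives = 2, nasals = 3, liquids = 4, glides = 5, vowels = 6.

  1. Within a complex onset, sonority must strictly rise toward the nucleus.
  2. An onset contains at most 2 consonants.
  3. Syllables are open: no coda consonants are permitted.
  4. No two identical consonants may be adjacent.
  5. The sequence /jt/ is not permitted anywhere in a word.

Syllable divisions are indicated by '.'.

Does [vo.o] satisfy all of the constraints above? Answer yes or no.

yes

[vo.o] — σ1 onset /v/, coda /∅/ ok; σ2 onset /∅/, coda /∅/ ok → phonotactically legal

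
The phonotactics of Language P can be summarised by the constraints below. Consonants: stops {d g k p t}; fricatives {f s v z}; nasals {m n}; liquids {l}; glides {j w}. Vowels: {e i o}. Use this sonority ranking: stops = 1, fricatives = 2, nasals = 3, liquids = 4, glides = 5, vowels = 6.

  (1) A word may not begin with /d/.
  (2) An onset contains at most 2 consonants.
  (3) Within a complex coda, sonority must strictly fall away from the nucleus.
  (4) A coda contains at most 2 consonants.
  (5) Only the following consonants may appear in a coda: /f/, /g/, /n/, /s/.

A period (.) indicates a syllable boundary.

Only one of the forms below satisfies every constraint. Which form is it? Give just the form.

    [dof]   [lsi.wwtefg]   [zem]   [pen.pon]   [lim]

[dof] — violates constraint 1: word begins with /d/ → phonotactically illegal
[lsi.wwtefg] — violates constraint 2: syllable 2 onset /wwt/ has 3 consonants (> 2) → phonotactically illegal
[zem] — violates constraint 5: syllable 1 coda contains /m/, which is not a licensed coda consonant → phonotactically illegal
[pen.pon] — σ1 onset /p/, coda /n/ ok; σ2 onset /p/, coda /n/ ok → phonotactically legal
[lim] — violates constraint 5: syllable 1 coda contains /m/, which is not a licensed coda consonant → phonotactically illegal

[pen.pon]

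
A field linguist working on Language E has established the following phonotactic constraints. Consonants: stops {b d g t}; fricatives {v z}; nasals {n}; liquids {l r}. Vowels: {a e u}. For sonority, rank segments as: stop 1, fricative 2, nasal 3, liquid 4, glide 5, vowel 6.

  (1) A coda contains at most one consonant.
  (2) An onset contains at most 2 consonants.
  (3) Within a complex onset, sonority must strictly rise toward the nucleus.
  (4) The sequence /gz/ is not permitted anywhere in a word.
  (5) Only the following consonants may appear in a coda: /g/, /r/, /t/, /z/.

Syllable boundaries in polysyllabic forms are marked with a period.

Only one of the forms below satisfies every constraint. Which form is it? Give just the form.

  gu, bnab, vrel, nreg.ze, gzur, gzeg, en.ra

gu — σ1 onset /g/, coda /∅/ ok → permitted
bnab — violates constraint 5: syllable 1 coda contains /b/, which is not a licensed coda consonant → not permitted
vrel — violates constraint 5: syllable 1 coda contains /l/, which is not a licensed coda consonant → not permitted
nreg.ze — violates constraint 4: contains banned sequence /gz/ → not permitted
gzur — violates constraint 4: contains banned sequence /gz/ → not permitted
gzeg — violates constraint 4: contains banned sequence /gz/ → not permitted
en.ra — violates constraint 5: syllable 1 coda contains /n/, which is not a licensed coda consonant → not permitted

gu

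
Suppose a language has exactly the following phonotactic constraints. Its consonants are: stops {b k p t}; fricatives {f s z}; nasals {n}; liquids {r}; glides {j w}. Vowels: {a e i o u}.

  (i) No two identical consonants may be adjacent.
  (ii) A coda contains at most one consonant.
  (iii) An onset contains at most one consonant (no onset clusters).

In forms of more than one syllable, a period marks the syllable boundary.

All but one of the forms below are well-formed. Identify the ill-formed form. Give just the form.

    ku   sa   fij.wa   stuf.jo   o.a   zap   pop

stuf.jo

ku — σ1 onset /k/, coda /∅/ ok → well-formed
sa — σ1 onset /s/, coda /∅/ ok → well-formed
fij.wa — σ1 onset /f/, coda /j/ ok; σ2 onset /w/, coda /∅/ ok → well-formed
stuf.jo — violates constraint (iii): syllable 1 onset /st/ has 2 consonants (> 1) → ill-formed
o.a — σ1 onset /∅/, coda /∅/ ok; σ2 onset /∅/, coda /∅/ ok → well-formed
zap — σ1 onset /z/, coda /p/ ok → well-formed
pop — σ1 onset /p/, coda /p/ ok → well-formed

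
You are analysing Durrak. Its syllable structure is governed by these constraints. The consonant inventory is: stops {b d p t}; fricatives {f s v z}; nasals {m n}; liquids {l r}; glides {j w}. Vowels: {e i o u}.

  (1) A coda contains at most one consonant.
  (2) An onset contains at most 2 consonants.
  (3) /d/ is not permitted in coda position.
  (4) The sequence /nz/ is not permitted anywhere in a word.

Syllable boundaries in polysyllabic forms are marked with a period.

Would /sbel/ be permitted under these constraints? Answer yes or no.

yes

/sbel/ — σ1 onset /sb/ (2C), coda /l/ ok → permitted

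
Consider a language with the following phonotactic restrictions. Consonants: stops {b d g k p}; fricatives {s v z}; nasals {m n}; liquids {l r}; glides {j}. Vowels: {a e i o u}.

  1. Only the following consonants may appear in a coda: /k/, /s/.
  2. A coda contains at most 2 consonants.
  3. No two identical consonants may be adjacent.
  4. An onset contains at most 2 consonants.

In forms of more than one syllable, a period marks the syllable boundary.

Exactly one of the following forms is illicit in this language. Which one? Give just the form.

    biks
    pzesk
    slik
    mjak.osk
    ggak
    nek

biks — σ1 onset /b/, coda /ks/ (2C) ok → licit
pzesk — σ1 onset /pz/ (2C), coda /sk/ (2C) ok → licit
slik — σ1 onset /sl/ (2C), coda /k/ ok → licit
mjak.osk — σ1 onset /mj/ (2C), coda /k/ ok; σ2 onset /∅/, coda /sk/ (2C) ok → licit
ggak — violates constraint 3: adjacent identical consonants /gg/ → illicit
nek — σ1 onset /n/, coda /k/ ok → licit

ggak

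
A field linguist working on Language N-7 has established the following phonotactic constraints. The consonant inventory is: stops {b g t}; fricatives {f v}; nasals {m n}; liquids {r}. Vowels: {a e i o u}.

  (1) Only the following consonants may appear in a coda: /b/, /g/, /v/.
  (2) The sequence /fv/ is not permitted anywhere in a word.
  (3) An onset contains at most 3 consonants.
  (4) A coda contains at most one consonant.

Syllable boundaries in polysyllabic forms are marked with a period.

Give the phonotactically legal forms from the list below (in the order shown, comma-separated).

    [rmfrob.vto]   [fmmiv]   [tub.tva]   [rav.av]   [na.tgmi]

[fmmiv], [tub.tva], [rav.av], [na.tgmi]

[rmfrob.vto] — violates constraint 3: syllable 1 onset /rmfr/ has 4 consonants (> 3) → phonotactically illegal
[fmmiv] — σ1 onset /fmm/ (3C), coda /v/ ok → phonotactically legal
[tub.tva] — σ1 onset /t/, coda /b/ ok; σ2 onset /tv/ (2C), coda /∅/ ok → phonotactically legal
[rav.av] — σ1 onset /r/, coda /v/ ok; σ2 onset /∅/, coda /v/ ok → phonotactically legal
[na.tgmi] — σ1 onset /n/, coda /∅/ ok; σ2 onset /tgm/ (3C), coda /∅/ ok → phonotactically legal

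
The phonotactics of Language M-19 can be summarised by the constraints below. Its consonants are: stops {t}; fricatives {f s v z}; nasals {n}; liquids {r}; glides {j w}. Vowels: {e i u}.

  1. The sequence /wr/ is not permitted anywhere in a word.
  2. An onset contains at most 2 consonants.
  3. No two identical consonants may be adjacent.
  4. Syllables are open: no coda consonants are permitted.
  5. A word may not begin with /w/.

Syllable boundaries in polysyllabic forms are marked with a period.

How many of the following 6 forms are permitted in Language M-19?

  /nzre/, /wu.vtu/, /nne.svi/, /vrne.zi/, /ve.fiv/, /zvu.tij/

0

/nzre/ — violates constraint 2: syllable 1 onset /nzr/ has 3 consonants (> 2) → not permitted
/wu.vtu/ — violates constraint 5: word begins with /w/ → not permitted
/nne.svi/ — violates constraint 3: adjacent identical consonants /nn/ → not permitted
/vrne.zi/ — violates constraint 2: syllable 1 onset /vrn/ has 3 consonants (> 2) → not permitted
/ve.fiv/ — violates constraint 4: syllable 2 coda /v/ has 1 consonant (> 0) → not permitted
/zvu.tij/ — violates constraint 4: syllable 2 coda /j/ has 1 consonant (> 0) → not permitted
No form is permitted → 0.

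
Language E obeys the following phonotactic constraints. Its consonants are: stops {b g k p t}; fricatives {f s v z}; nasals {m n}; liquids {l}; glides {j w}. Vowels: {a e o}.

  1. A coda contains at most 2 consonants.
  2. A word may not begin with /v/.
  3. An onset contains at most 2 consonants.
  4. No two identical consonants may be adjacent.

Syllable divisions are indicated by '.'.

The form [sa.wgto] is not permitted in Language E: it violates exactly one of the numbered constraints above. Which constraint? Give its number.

[sa.wgto]: syllable 2 onset /wgt/ has 3 consonants (> 2).
This is a violation of constraint 3: "An onset contains at most 2 consonants."
The remaining constraints (1, 2, 4) are satisfied.

3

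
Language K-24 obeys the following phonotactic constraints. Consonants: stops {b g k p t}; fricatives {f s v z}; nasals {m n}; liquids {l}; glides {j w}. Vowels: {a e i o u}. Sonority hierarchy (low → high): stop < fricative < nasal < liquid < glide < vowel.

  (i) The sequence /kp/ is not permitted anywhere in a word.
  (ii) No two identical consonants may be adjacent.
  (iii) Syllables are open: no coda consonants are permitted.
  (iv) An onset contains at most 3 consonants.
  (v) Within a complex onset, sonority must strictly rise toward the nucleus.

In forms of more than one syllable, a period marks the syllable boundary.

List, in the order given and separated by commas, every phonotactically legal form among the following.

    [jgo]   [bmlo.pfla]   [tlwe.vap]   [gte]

[jgo] — violates constraint (v): syllable 1 onset /jg/: /j/ (glide, 5) → /g/ (stop, 1) does not rise → phonotactically illegal
[bmlo.pfla] — σ1 onset /bml/ (1→3→4 rises), coda /∅/ ok; σ2 onset /pfl/ (1→2→4 rises), coda /∅/ ok → phonotactically legal
[tlwe.vap] — violates constraint (iii): syllable 2 coda /p/ has 1 consonant (> 0) → phonotactically illegal
[gte] — violates constraint (v): syllable 1 onset /gt/: /g/ (stop, 1) → /t/ (stop, 1) does not rise → phonotactically illegal

[bmlo.pfla]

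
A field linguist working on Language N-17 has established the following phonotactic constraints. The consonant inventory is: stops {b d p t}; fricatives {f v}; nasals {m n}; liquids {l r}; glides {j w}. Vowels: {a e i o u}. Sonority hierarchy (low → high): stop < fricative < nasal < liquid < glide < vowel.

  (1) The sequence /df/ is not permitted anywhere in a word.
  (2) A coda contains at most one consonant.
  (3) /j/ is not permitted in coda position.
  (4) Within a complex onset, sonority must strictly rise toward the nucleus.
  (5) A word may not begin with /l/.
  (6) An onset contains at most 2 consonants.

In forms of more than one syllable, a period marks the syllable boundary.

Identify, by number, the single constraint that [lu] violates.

[lu]: word begins with /l/.
This is a violation of constraint 5: "A word may not begin with /l/."
The remaining constraints (1, 2, 3, 4, 6) are satisfied.

5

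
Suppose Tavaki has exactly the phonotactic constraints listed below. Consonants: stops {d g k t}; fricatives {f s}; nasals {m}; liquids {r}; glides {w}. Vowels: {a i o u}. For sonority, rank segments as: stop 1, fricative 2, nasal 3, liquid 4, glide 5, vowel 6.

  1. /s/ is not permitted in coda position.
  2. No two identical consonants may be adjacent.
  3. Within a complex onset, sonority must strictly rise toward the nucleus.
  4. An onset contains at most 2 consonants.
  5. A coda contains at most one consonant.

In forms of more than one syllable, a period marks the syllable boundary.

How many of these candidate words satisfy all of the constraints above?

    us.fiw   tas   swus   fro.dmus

us.fiw — violates constraint 1: syllable 1 coda contains /s/ → not permitted
tas — violates constraint 1: syllable 1 coda contains /s/ → not permitted
swus — violates constraint 1: syllable 1 coda contains /s/ → not permitted
fro.dmus — violates constraint 1: syllable 2 coda contains /s/ → not permitted
No form is permitted → 0.

0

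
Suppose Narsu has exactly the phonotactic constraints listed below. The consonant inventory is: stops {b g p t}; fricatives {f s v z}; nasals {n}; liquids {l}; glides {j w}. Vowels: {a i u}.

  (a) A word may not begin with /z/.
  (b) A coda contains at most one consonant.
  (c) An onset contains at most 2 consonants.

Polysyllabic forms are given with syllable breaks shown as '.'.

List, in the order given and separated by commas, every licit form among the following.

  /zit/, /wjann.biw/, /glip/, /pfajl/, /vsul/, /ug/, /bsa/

/zit/ — violates constraint (a): word begins with /z/ → illicit
/wjann.biw/ — violates constraint (b): syllable 1 coda /nn/ has 2 consonants (> 1) → illicit
/glip/ — σ1 onset /gl/ (2C), coda /p/ ok → licit
/pfajl/ — violates constraint (b): syllable 1 coda /jl/ has 2 consonants (> 1) → illicit
/vsul/ — σ1 onset /vs/ (2C), coda /l/ ok → licit
/ug/ — σ1 onset /∅/, coda /g/ ok → licit
/bsa/ — σ1 onset /bs/ (2C), coda /∅/ ok → licit

/glip/, /vsul/, /ug/, /bsa/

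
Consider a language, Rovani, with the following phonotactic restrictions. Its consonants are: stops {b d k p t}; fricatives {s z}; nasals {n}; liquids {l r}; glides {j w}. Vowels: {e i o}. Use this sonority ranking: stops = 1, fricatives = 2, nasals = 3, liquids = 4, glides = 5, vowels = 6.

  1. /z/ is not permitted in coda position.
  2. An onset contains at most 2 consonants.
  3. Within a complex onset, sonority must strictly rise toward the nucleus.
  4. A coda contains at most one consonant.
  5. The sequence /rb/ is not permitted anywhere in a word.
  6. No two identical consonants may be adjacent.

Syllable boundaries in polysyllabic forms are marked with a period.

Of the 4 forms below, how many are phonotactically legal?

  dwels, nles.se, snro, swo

1

dwels — violates constraint 4: syllable 1 coda /ls/ has 2 consonants (> 1) → phonotactically illegal
nles.se — violates constraint 6: adjacent identical consonants /ss/ → phonotactically illegal
snro — violates constraint 2: syllable 1 onset /snr/ has 3 consonants (> 2) → phonotactically illegal
swo — σ1 onset /sw/ (2→5 rises), coda /∅/ ok → phonotactically legal
Phonotactically legal: swo → 1.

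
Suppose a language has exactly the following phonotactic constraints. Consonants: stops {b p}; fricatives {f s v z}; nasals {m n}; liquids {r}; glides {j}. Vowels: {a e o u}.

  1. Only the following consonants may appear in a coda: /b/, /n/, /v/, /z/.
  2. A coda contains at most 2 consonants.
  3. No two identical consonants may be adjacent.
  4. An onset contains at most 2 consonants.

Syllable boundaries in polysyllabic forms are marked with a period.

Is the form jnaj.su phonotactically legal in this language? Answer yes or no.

no

jnaj.su — violates constraint 1: syllable 1 coda contains /j/, which is not a licensed coda consonant → phonotactically illegal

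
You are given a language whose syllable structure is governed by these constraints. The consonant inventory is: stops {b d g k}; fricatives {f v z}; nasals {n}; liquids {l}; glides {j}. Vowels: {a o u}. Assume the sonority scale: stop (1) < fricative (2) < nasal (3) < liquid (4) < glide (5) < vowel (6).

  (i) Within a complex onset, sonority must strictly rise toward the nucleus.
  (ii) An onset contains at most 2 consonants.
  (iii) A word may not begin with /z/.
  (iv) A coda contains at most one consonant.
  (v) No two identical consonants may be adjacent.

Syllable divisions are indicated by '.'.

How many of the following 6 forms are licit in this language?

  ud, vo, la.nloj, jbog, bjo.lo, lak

5

ud — σ1 onset /∅/, coda /d/ ok → licit
vo — σ1 onset /v/, coda /∅/ ok → licit
la.nloj — σ1 onset /l/, coda /∅/ ok; σ2 onset /nl/ (3→4 rises), coda /j/ ok → licit
jbog — violates constraint (i): syllable 1 onset /jb/: /j/ (glide, 5) → /b/ (stop, 1) does not rise → illicit
bjo.lo — σ1 onset /bj/ (1→5 rises), coda /∅/ ok; σ2 onset /l/, coda /∅/ ok → licit
lak — σ1 onset /l/, coda /k/ ok → licit
Licit: ud, vo, la.nloj, bjo.lo, lak → 5.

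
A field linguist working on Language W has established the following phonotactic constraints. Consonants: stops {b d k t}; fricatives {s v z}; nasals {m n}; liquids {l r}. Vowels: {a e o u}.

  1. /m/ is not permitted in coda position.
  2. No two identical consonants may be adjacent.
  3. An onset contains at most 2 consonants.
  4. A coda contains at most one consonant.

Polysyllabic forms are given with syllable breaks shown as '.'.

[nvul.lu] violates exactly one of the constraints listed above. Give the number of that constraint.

2

[nvul.lu]: adjacent identical consonants /ll/.
This is a violation of constraint 2: "No two identical consonants may be adjacent."
The remaining constraints (1, 3, 4) are satisfied.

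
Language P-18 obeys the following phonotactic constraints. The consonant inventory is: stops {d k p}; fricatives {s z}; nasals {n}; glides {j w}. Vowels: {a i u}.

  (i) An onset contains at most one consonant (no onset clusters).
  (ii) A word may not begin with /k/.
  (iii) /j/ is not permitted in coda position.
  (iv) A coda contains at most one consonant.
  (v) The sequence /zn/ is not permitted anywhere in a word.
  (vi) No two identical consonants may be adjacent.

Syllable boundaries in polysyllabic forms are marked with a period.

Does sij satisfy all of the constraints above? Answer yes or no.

sij — violates constraint (iii): syllable 1 coda contains /j/ → ill-formed

no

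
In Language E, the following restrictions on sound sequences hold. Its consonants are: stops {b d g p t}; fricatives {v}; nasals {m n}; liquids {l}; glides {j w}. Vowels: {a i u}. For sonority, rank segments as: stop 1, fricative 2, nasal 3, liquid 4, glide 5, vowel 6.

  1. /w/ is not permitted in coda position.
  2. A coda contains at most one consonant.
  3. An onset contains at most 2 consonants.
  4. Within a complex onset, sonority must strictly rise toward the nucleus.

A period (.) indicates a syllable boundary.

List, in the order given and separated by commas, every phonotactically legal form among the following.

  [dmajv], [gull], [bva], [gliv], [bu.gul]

[dmajv] — violates constraint 2: syllable 1 coda /jv/ has 2 consonants (> 1) → phonotactically illegal
[gull] — violates constraint 2: syllable 1 coda /ll/ has 2 consonants (> 1) → phonotactically illegal
[bva] — σ1 onset /bv/ (1→2 rises), coda /∅/ ok → phonotactically legal
[gliv] — σ1 onset /gl/ (1→4 rises), coda /v/ ok → phonotactically legal
[bu.gul] — σ1 onset /b/, coda /∅/ ok; σ2 onset /g/, coda /l/ ok → phonotactically legal

[bva], [gliv], [bu.gul]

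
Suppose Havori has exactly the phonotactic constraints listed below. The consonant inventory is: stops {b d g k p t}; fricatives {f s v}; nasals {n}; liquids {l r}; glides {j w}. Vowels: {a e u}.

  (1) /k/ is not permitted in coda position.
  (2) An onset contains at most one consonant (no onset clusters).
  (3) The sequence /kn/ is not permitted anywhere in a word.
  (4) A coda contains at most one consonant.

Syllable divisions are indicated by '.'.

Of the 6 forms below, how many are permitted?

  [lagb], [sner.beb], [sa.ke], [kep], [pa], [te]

4

[lagb] — violates constraint 4: syllable 1 coda /gb/ has 2 consonants (> 1) → not permitted
[sner.beb] — violates constraint 2: syllable 1 onset /sn/ has 2 consonants (> 1) → not permitted
[sa.ke] — σ1 onset /s/, coda /∅/ ok; σ2 onset /k/, coda /∅/ ok → permitted
[kep] — σ1 onset /k/, coda /p/ ok → permitted
[pa] — σ1 onset /p/, coda /∅/ ok → permitted
[te] — σ1 onset /t/, coda /∅/ ok → permitted
Permitted: [sa.ke], [kep], [pa], [te] → 4.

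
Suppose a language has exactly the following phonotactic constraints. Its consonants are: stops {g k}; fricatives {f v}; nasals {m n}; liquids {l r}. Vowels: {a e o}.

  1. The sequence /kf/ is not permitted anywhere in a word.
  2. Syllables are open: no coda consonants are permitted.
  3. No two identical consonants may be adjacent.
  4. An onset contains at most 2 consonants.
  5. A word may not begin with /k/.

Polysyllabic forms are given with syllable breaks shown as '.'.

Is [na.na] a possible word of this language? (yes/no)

yes

[na.na] — σ1 onset /n/, coda /∅/ ok; σ2 onset /n/, coda /∅/ ok → phonotactically legal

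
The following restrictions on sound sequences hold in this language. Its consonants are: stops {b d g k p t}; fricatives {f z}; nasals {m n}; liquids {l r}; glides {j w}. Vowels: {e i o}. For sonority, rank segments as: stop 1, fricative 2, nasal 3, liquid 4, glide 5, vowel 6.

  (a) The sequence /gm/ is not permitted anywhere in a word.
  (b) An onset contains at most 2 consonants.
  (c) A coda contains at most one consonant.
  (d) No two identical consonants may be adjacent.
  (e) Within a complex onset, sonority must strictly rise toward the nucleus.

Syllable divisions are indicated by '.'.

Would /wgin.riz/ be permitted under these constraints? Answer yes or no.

no

/wgin.riz/ — violates constraint (e): syllable 1 onset /wg/: /w/ (glide, 5) → /g/ (stop, 1) does not rise → not permitted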